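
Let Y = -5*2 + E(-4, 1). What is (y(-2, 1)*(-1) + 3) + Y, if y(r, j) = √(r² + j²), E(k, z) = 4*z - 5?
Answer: -8 - √5 ≈ -10.236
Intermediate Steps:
E(k, z) = -5 + 4*z
y(r, j) = √(j² + r²)
Y = -11 (Y = -5*2 + (-5 + 4*1) = -10 + (-5 + 4) = -10 - 1 = -11)
(y(-2, 1)*(-1) + 3) + Y = (√(1² + (-2)²)*(-1) + 3) - 11 = (√(1 + 4)*(-1) + 3) - 11 = (√5*(-1) + 3) - 11 = (-√5 + 3) - 11 = (3 - √5) - 11 = -8 - √5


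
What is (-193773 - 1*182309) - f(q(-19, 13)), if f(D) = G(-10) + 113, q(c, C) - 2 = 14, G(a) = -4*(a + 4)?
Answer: -376219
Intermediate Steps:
G(a) = -16 - 4*a (G(a) = -4*(4 + a) = -16 - 4*a)
q(c, C) = 16 (q(c, C) = 2 + 14 = 16)
f(D) = 137 (f(D) = (-16 - 4*(-10)) + 113 = (-16 + 40) + 113 = 24 + 113 = 137)
(-193773 - 1*182309) - f(q(-19, 13)) = (-193773 - 1*182309) - 1*137 = (-193773 - 182309) - 137 = -376082 - 137 = -376219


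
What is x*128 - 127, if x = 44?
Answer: 5505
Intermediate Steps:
x*128 - 127 = 44*128 - 127 = 5632 - 127 = 5505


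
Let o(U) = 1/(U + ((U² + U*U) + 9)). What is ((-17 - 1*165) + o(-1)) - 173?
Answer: -3549/10 ≈ -354.90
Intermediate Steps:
o(U) = 1/(9 + U + 2*U²) (o(U) = 1/(U + ((U² + U²) + 9)) = 1/(U + (2*U² + 9)) = 1/(U + (9 + 2*U²)) = 1/(9 + U + 2*U²))
((-17 - 1*165) + o(-1)) - 173 = ((-17 - 1*165) + 1/(9 - 1 + 2*(-1)²)) - 173 = ((-17 - 165) + 1/(9 - 1 + 2*1)) - 173 = (-182 + 1/(9 - 1 + 2)) - 173 = (-182 + 1/10) - 173 = (-182 + ⅒) - 173 = -1819/10 - 173 = -3549/10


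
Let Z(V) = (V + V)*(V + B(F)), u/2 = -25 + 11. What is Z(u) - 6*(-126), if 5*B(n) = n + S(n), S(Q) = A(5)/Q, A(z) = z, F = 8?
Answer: 11137/5 ≈ 2227.4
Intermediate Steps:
u = -28 (u = 2*(-25 + 11) = 2*(-14) = -28)
S(Q) = 5/Q
B(n) = 1/n + n/5 (B(n) = (n + 5/n)/5 = 1/n + n/5)
Z(V) = 2*V*(69/40 + V) (Z(V) = (V + V)*(V + (1/8 + (⅕)*8)) = (2*V)*(V + (⅛ + 8/5)) = (2*V)*(V + 69/40) = (2*V)*(69/40 + V) = 2*V*(69/40 + V))
Z(u) - 6*(-126) = (1/20)*(-28)*(69 + 40*(-28)) - 6*(-126) = (1/20)*(-28)*(69 - 1120) + 756 = (1/20)*(-28)*(-1051) + 756 = 7357/5 + 756 = 11137/5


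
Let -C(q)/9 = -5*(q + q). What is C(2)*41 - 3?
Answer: 7377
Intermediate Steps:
C(q) = 90*q (C(q) = -(-45)*(q + q) = -(-45)*2*q = -(-90)*q = 90*q)
C(2)*41 - 3 = (90*2)*41 - 3 = 180*41 - 3 = 7380 - 3 = 7377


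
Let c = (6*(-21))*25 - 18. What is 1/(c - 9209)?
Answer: -1/12377 ≈ -8.0795e-5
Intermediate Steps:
c = -3168 (c = -126*25 - 18 = -3150 - 18 = -3168)
1/(c - 9209) = 1/(-3168 - 9209) = 1/(-12377) = -1/12377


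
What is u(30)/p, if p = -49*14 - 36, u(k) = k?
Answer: -15/361 ≈ -0.041551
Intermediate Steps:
p = -722 (p = -686 - 36 = -722)
u(30)/p = 30/(-722) = 30*(-1/722) = -15/361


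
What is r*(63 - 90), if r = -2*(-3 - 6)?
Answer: -486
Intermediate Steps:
r = 18 (r = -2*(-9) = 18)
r*(63 - 90) = 18*(63 - 90) = 18*(-27) = -486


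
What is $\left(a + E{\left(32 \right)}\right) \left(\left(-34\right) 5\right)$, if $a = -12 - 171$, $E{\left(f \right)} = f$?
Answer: $25670$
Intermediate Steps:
$a = -183$ ($a = -12 - 171 = -183$)
$\left(a + E{\left(32 \right)}\right) \left(\left(-34\right) 5\right) = \left(-183 + 32\right) \left(\left(-34\right) 5\right) = \left(-151\right) \left(-170\right) = 25670$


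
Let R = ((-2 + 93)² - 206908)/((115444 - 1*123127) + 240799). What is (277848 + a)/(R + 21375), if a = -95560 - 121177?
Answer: 1095842452/383281221 ≈ 2.8591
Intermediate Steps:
R = -15279/17932 (R = (91² - 206908)/((115444 - 123127) + 240799) = (8281 - 206908)/(-7683 + 240799) = -198627/233116 = -198627*1/233116 = -15279/17932 ≈ -0.85205)
a = -216737
(277848 + a)/(R + 21375) = (277848 - 216737)/(-15279/17932 + 21375) = 61111/(383281221/17932) = 61111*(17932/383281221) = 1095842452/383281221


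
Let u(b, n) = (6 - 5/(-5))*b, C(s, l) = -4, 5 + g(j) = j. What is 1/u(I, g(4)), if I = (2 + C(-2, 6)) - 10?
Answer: -1/84 ≈ -0.011905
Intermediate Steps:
g(j) = -5 + j
I = -12 (I = (2 - 4) - 10 = -2 - 10 = -12)
u(b, n) = 7*b (u(b, n) = (6 - 5*(-⅕))*b = (6 + 1)*b = 7*b)
1/u(I, g(4)) = 1/(7*(-12)) = 1/(-84) = -1/84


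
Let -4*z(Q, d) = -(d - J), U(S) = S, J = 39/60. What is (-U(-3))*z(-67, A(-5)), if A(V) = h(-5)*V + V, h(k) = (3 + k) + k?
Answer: 1761/80 ≈ 22.013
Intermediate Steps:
J = 13/20 (J = 39*(1/60) = 13/20 ≈ 0.65000)
h(k) = 3 + 2*k
A(V) = -6*V (A(V) = (3 + 2*(-5))*V + V = (3 - 10)*V + V = -7*V + V = -6*V)
z(Q, d) = -13/80 + d/4 (z(Q, d) = -(-1)*(d - 1*13/20)/4 = -(-1)*(d - 13/20)/4 = -(-1)*(-13/20 + d)/4 = -(13/20 - d)/4 = -13/80 + d/4)
(-U(-3))*z(-67, A(-5)) = (-1*(-3))*(-13/80 + (-6*(-5))/4) = 3*(-13/80 + (¼)*30) = 3*(-13/80 + 15/2) = 3*(587/80) = 1761/80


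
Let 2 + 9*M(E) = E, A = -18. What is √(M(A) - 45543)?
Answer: I*√409907/3 ≈ 213.41*I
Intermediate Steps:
M(E) = -2/9 + E/9
√(M(A) - 45543) = √((-2/9 + (⅑)*(-18)) - 45543) = √((-2/9 - 2) - 45543) = √(-20/9 - 45543) = √(-409907/9) = I*√409907/3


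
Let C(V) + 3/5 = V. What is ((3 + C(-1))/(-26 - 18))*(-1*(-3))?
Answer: -21/220 ≈ -0.095455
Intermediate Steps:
C(V) = -⅗ + V
((3 + C(-1))/(-26 - 18))*(-1*(-3)) = ((3 + (-⅗ - 1))/(-26 - 18))*(-1*(-3)) = ((3 - 8/5)/(-44))*3 = ((7/5)*(-1/44))*3 = -7/220*3 = -21/220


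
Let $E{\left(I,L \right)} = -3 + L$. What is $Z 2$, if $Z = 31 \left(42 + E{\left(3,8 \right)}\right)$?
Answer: $2914$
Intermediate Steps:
$Z = 1457$ ($Z = 31 \left(42 + \left(-3 + 8\right)\right) = 31 \left(42 + 5\right) = 31 \cdot 47 = 1457$)
$Z 2 = 1457 \cdot 2 = 2914$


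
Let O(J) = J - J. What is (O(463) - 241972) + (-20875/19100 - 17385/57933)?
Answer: -3569979619153/14753604 ≈ -2.4197e+5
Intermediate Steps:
O(J) = 0
(O(463) - 241972) + (-20875/19100 - 17385/57933) = (0 - 241972) + (-20875/19100 - 17385/57933) = -241972 + (-20875*1/19100 - 17385*1/57933) = -241972 + (-835/764 - 5795/19311) = -241972 - 20552065/14753604 = -3569979619153/14753604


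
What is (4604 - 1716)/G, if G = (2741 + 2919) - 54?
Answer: 1444/2803 ≈ 0.51516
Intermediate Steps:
G = 5606 (G = 5660 - 54 = 5606)
(4604 - 1716)/G = (4604 - 1716)/5606 = 2888*(1/5606) = 1444/2803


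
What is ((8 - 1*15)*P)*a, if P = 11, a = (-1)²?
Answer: -77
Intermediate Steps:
a = 1
((8 - 1*15)*P)*a = ((8 - 1*15)*11)*1 = ((8 - 15)*11)*1 = -7*11*1 = -77*1 = -77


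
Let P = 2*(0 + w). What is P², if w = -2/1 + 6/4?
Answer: 1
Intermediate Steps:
w = -½ (w = -2*1 + 6*(¼) = -2 + 3/2 = -½ ≈ -0.50000)
P = -1 (P = 2*(0 - ½) = 2*(-½) = -1)
P² = (-1)² = 1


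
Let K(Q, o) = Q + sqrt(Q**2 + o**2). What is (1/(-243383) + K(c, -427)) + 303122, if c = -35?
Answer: 73766223320/243383 + 7*sqrt(3746) ≈ 3.0352e+5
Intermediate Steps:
(1/(-243383) + K(c, -427)) + 303122 = (1/(-243383) + (-35 + sqrt((-35)**2 + (-427)**2))) + 303122 = (-1/243383 + (-35 + sqrt(1225 + 182329))) + 303122 = (-1/243383 + (-35 + sqrt(183554))) + 303122 = (-1/243383 + (-35 + 7*sqrt(3746))) + 303122 = (-8518406/243383 + 7*sqrt(3746)) + 303122 = 73766223320/243383 + 7*sqrt(3746)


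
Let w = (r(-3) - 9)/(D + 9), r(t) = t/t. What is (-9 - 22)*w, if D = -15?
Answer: -124/3 ≈ -41.333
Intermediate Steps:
r(t) = 1
w = 4/3 (w = (1 - 9)/(-15 + 9) = -8/(-6) = -8*(-⅙) = 4/3 ≈ 1.3333)
(-9 - 22)*w = (-9 - 22)*(4/3) = -31*4/3 = -124/3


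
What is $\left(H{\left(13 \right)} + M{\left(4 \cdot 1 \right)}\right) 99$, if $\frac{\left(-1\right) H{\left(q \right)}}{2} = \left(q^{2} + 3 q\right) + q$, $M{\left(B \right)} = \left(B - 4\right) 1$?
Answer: $-43758$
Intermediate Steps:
$M{\left(B \right)} = -4 + B$ ($M{\left(B \right)} = \left(-4 + B\right) 1 = -4 + B$)
$H{\left(q \right)} = - 8 q - 2 q^{2}$ ($H{\left(q \right)} = - 2 \left(\left(q^{2} + 3 q\right) + q\right) = - 2 \left(q^{2} + 4 q\right) = - 8 q - 2 q^{2}$)
$\left(H{\left(13 \right)} + M{\left(4 \cdot 1 \right)}\right) 99 = \left(\left(-2\right) 13 \left(4 + 13\right) + \left(-4 + 4 \cdot 1\right)\right) 99 = \left(\left(-2\right) 13 \cdot 17 + \left(-4 + 4\right)\right) 99 = \left(-442 + 0\right) 99 = \left(-442\right) 99 = -43758$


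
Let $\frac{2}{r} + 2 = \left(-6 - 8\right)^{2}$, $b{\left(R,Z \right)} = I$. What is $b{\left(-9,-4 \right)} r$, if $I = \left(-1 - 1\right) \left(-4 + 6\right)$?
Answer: $- \frac{4}{97} \approx -0.041237$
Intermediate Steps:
$I = -4$ ($I = \left(-2\right) 2 = -4$)
$b{\left(R,Z \right)} = -4$
$r = \frac{1}{97}$ ($r = \frac{2}{-2 + \left(-6 - 8\right)^{2}} = \frac{2}{-2 + \left(-14\right)^{2}} = \frac{2}{-2 + 196} = \frac{2}{194} = 2 \cdot \frac{1}{194} = \frac{1}{97} \approx 0.010309$)
$b{\left(-9,-4 \right)} r = \left(-4\right) \frac{1}{97} = - \frac{4}{97}$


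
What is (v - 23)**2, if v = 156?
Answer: 17689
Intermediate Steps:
(v - 23)**2 = (156 - 23)**2 = 133**2 = 17689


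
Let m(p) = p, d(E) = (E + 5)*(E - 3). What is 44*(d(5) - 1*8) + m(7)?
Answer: 535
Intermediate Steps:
d(E) = (-3 + E)*(5 + E) (d(E) = (5 + E)*(-3 + E) = (-3 + E)*(5 + E))
44*(d(5) - 1*8) + m(7) = 44*((-15 + 5² + 2*5) - 1*8) + 7 = 44*((-15 + 25 + 10) - 8) + 7 = 44*(20 - 8) + 7 = 44*12 + 7 = 528 + 7 = 535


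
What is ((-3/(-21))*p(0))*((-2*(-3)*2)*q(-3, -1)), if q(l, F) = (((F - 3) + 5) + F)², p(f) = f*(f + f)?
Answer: 0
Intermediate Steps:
p(f) = 2*f² (p(f) = f*(2*f) = 2*f²)
q(l, F) = (2 + 2*F)² (q(l, F) = (((-3 + F) + 5) + F)² = ((2 + F) + F)² = (2 + 2*F)²)
((-3/(-21))*p(0))*((-2*(-3)*2)*q(-3, -1)) = ((-3/(-21))*(2*0²))*((-2*(-3)*2)*(4*(1 - 1)²)) = ((-3*(-1/21))*(2*0))*((6*2)*(4*0²)) = ((⅐)*0)*(12*(4*0)) = 0*(12*0) = 0*0 = 0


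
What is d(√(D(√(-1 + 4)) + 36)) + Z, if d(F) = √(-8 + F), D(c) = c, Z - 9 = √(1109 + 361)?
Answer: 9 + √(-8 + √(36 + √3)) + 7*√30 ≈ 47.341 + 1.3628*I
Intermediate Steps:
Z = 9 + 7*√30 (Z = 9 + √(1109 + 361) = 9 + √1470 = 9 + 7*√30 ≈ 47.341)
d(√(D(√(-1 + 4)) + 36)) + Z = √(-8 + √(√(-1 + 4) + 36)) + (9 + 7*√30) = √(-8 + √(√3 + 36)) + (9 + 7*√30) = √(-8 + √(36 + √3)) + (9 + 7*√30) = 9 + √(-8 + √(36 + √3)) + 7*√30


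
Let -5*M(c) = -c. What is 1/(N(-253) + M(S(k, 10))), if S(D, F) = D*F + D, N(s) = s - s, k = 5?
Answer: 1/11 ≈ 0.090909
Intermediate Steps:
N(s) = 0
S(D, F) = D + D*F
M(c) = c/5 (M(c) = -(-1)*c/5 = c/5)
1/(N(-253) + M(S(k, 10))) = 1/(0 + (5*(1 + 10))/5) = 1/(0 + (5*11)/5) = 1/(0 + (⅕)*55) = 1/(0 + 11) = 1/11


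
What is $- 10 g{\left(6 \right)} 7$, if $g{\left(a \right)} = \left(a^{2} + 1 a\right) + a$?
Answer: $-3360$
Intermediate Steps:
$g{\left(a \right)} = a^{2} + 2 a$ ($g{\left(a \right)} = \left(a^{2} + a\right) + a = \left(a + a^{2}\right) + a = a^{2} + 2 a$)
$- 10 g{\left(6 \right)} 7 = - 10 \cdot 6 \left(2 + 6\right) 7 = - 10 \cdot 6 \cdot 8 \cdot 7 = \left(-10\right) 48 \cdot 7 = \left(-480\right) 7 = -3360$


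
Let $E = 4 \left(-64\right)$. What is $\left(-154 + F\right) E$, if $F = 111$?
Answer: $11008$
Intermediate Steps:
$E = -256$
$\left(-154 + F\right) E = \left(-154 + 111\right) \left(-256\right) = \left(-43\right) \left(-256\right) = 11008$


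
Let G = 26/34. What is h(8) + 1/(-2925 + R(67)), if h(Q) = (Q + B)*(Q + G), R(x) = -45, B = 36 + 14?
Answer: 25666723/50490 ≈ 508.35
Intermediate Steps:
B = 50
G = 13/17 (G = 26*(1/34) = 13/17 ≈ 0.76471)
h(Q) = (50 + Q)*(13/17 + Q) (h(Q) = (Q + 50)*(Q + 13/17) = (50 + Q)*(13/17 + Q))
h(8) + 1/(-2925 + R(67)) = (650/17 + 8² + (863/17)*8) + 1/(-2925 - 45) = (650/17 + 64 + 6904/17) + 1/(-2970) = 8642/17 - 1/2970 = 25666723/50490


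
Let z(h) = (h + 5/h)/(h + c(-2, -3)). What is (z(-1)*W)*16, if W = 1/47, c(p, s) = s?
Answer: 24/47 ≈ 0.51064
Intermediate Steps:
z(h) = (h + 5/h)/(-3 + h) (z(h) = (h + 5/h)/(h - 3) = (h + 5/h)/(-3 + h))
W = 1/47 ≈ 0.021277
(z(-1)*W)*16 = (((5 + (-1)²)/((-1)*(-3 - 1)))*(1/47))*16 = (-1*(5 + 1)/(-4)*(1/47))*16 = (-1*(-¼)*6*(1/47))*16 = ((3/2)*(1/47))*16 = (3/94)*16 = 24/47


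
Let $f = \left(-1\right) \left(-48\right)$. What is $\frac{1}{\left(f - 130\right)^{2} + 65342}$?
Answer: $\frac{1}{72066} \approx 1.3876 \cdot 10^{-5}$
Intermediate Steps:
$f = 48$
$\frac{1}{\left(f - 130\right)^{2} + 65342} = \frac{1}{\left(48 - 130\right)^{2} + 65342} = \frac{1}{\left(-82\right)^{2} + 65342} = \frac{1}{6724 + 65342} = \frac{1}{72066}$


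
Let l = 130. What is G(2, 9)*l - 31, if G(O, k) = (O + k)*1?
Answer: 1399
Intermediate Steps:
G(O, k) = O + k
G(2, 9)*l - 31 = (2 + 9)*130 - 31 = 11*130 - 31 = 1430 - 31 = 1399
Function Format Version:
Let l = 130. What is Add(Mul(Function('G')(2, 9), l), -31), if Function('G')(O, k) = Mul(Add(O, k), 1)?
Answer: 1399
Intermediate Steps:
Function('G')(O, k) = Add(O, k)
Add(Mul(Function('G')(2, 9), l), -31) = Add(Mul(Add(2, 9), 130), -31) = Add(Mul(11, 130), -31) = Add(1430, -31) = 1399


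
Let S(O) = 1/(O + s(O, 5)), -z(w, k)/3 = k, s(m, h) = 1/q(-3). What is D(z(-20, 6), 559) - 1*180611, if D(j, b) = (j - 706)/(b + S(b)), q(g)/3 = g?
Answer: -507841858689/2811779 ≈ -1.8061e+5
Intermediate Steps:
q(g) = 3*g
s(m, h) = -⅑ (s(m, h) = 1/(3*(-3)) = 1/(-9) = -⅑)
z(w, k) = -3*k
S(O) = 1/(-⅑ + O) (S(O) = 1/(O - ⅑) = 1/(-⅑ + O))
D(j, b) = (-706 + j)/(b + 9/(-1 + 9*b)) (D(j, b) = (j - 706)/(b + 9/(-1 + 9*b)) = (-706 + j)/(b + 9/(-1 + 9*b)))
D(z(-20, 6), 559) - 1*180611 = (-1 + 9*559)*(-706 - 3*6)/(9 + 559*(-1 + 9*559)) - 1*180611 = (-1 + 5031)*(-706 - 18)/(9 + 559*(-1 + 5031)) - 180611 = 5030*(-724)/(9 + 559*5030) - 180611 = 5030*(-724)/(9 + 2811770) - 180611 = 5030*(-724)/2811779 - 180611 = (1/2811779)*5030*(-724) - 180611 = -3641720/2811779 - 180611 = -507841858689/2811779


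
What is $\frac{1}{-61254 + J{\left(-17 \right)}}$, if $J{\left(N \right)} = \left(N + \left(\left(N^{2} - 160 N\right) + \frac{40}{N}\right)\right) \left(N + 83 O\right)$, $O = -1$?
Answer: $- \frac{17}{6123718} \approx -2.7761 \cdot 10^{-6}$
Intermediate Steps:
$J{\left(N \right)} = \left(-83 + N\right) \left(N^{2} - 159 N + \frac{40}{N}\right)$ ($J{\left(N \right)} = \left(N + \left(\left(N^{2} - 160 N\right) + \frac{40}{N}\right)\right) \left(N + 83 \left(-1\right)\right) = \left(N + \left(N^{2} - 160 N + \frac{40}{N}\right)\right) \left(N - 83\right) = \left(N^{2} - 159 N + \frac{40}{N}\right) \left(-83 + N\right) = \left(-83 + N\right) \left(N^{2} - 159 N + \frac{40}{N}\right)$)
$\frac{1}{-61254 + J{\left(-17 \right)}} = \frac{1}{-61254 + \left(40 + \left(-17\right)^{3} - \frac{3320}{-17} - 242 \left(-17\right)^{2} + 13197 \left(-17\right)\right)} = \frac{1}{-61254 - \frac{5082400}{17}} = \frac{1}{- \frac{6123718}{17}} = - \frac{17}{6123718}$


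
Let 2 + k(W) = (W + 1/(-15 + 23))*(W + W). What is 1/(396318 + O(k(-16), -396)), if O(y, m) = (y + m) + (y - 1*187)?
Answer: 1/396747 ≈ 2.5205e-6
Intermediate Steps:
k(W) = -2 + 2*W*(1/8 + W) (k(W) = -2 + (W + 1/(-15 + 23))*(W + W) = -2 + (W + 1/8)*(2*W) = -2 + (1/8 + W)*(2*W) = -2 + 2*W*(1/8 + W))
O(y, m) = -187 + m + 2*y (O(y, m) = (m + y) + (y - 187) = (m + y) + (-187 + y) = -187 + m + 2*y)
1/(396318 + O(k(-16), -396)) = 1/(396318 + (-187 - 396 + 2*(-2 + 2*(-16)**2 + (1/4)*(-16)))) = 1/(396318 + (-187 - 396 + 2*(-2 + 2*256 - 4))) = 1/(396318 + (-187 - 396 + 2*(-2 + 512 - 4))) = 1/(396318 + (-187 - 396 + 2*506)) = 1/(396318 + (-187 - 396 + 1012)) = 1/(396318 + 429) = 1/396747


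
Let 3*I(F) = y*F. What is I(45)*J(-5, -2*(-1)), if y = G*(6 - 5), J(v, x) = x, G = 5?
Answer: 150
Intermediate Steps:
y = 5 (y = 5*(6 - 5) = 5*1 = 5)
I(F) = 5*F/3 (I(F) = (5*F)/3 = 5*F/3)
I(45)*J(-5, -2*(-1)) = ((5/3)*45)*(-2*(-1)) = 75*2 = 150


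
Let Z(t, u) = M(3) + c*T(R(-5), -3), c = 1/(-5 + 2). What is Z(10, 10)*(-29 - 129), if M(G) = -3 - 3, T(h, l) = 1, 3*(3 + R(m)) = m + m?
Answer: 3002/3 ≈ 1000.7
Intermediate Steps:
R(m) = -3 + 2*m/3 (R(m) = -3 + (m + m)/3 = -3 + (2*m)/3 = -3 + 2*m/3)
c = -1/3 (c = 1/(-3) = -1/3 ≈ -0.33333)
M(G) = -6
Z(t, u) = -19/3 (Z(t, u) = -6 - 1/3*1 = -6 - 1/3 = -19/3)
Z(10, 10)*(-29 - 129) = -19*(-29 - 129)/3 = -19/3*(-158) = 3002/3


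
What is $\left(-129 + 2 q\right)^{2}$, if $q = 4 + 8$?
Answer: $11025$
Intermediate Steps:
$q = 12$
$\left(-129 + 2 q\right)^{2} = \left(-129 + 2 \cdot 12\right)^{2} = \left(-129 + 24\right)^{2} = \left(-105\right)^{2} = 11025$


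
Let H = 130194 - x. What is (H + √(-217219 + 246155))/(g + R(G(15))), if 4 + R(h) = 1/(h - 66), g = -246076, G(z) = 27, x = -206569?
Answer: -13133757/9597121 - 78*√7234/9597121 ≈ -1.3692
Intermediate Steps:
R(h) = -4 + 1/(-66 + h) (R(h) = -4 + 1/(h - 66) = -4 + 1/(-66 + h))
H = 336763 (H = 130194 - 1*(-206569) = 130194 + 206569 = 336763)
(H + √(-217219 + 246155))/(g + R(G(15))) = (336763 + √(-217219 + 246155))/(-246076 + (265 - 4*27)/(-66 + 27)) = (336763 + √28936)/(-246076 + (265 - 108)/(-39)) = (336763 + 2*√7234)/(-246076 - 1/39*157) = (336763 + 2*√7234)/(-246076 - 157/39) = (336763 + 2*√7234)/(-9597121/39) = (336763 + 2*√7234)*(-39/9597121) = -13133757/9597121 - 78*√7234/9597121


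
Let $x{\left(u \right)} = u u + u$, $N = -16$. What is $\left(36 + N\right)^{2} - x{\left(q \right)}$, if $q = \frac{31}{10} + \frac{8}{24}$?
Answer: $\frac{346301}{900} \approx 384.78$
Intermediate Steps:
$q = \frac{103}{30}$ ($q = 31 \cdot \frac{1}{10} + 8 \cdot \frac{1}{24} = \frac{31}{10} + \frac{1}{3} = \frac{103}{30} \approx 3.4333$)
$x{\left(u \right)} = u + u^{2}$ ($x{\left(u \right)} = u^{2} + u = u + u^{2}$)
$\left(36 + N\right)^{2} - x{\left(q \right)} = \left(36 - 16\right)^{2} - \frac{103 \left(1 + \frac{103}{30}\right)}{30} = 20^{2} - \frac{103}{30} \cdot \frac{133}{30} = 400 - \frac{13699}{900} = \frac{346301}{900}$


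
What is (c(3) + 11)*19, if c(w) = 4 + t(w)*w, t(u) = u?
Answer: 456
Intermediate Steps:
c(w) = 4 + w**2 (c(w) = 4 + w*w = 4 + w**2)
(c(3) + 11)*19 = ((4 + 3**2) + 11)*19 = ((4 + 9) + 11)*19 = (13 + 11)*19 = 24*19 = 456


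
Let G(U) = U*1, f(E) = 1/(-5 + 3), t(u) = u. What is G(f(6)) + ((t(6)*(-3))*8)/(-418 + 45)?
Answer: -85/746 ≈ -0.11394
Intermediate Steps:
f(E) = -½ (f(E) = 1/(-2) = -½)
G(U) = U
G(f(6)) + ((t(6)*(-3))*8)/(-418 + 45) = -½ + ((6*(-3))*8)/(-418 + 45) = -½ + (-18*8)/(-373) = -½ - 1/373*(-144) = -½ + 144/373 = -85/746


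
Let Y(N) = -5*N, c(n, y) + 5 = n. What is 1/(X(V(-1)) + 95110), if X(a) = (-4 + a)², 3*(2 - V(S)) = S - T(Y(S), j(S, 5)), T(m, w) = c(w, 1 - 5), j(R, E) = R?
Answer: 9/856111 ≈ 1.0513e-5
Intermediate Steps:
c(n, y) = -5 + n
T(m, w) = -5 + w
V(S) = ⅓ (V(S) = 2 - (S - (-5 + S))/3 = 2 - (S + (5 - S))/3 = 2 - ⅓*5 = 2 - 5/3 = ⅓)
1/(X(V(-1)) + 95110) = 1/((-4 + ⅓)² + 95110) = 1/((-11/3)² + 95110) = 1/(121/9 + 95110) = 1/(856111/9) = 9/856111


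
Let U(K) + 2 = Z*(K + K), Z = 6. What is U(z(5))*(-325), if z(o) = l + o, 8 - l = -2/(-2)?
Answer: -46150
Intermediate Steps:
l = 7 (l = 8 - (-2)/(-2) = 8 - (-2)*(-1)/2 = 8 - 1*1 = 8 - 1 = 7)
z(o) = 7 + o
U(K) = -2 + 12*K (U(K) = -2 + 6*(K + K) = -2 + 6*(2*K) = -2 + 12*K)
U(z(5))*(-325) = (-2 + 12*(7 + 5))*(-325) = (-2 + 12*12)*(-325) = (-2 + 144)*(-325) = 142*(-325) = -46150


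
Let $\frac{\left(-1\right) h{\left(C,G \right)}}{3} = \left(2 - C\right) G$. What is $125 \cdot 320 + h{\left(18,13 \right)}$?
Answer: $40624$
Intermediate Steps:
$h{\left(C,G \right)} = - 3 G \left(2 - C\right)$ ($h{\left(C,G \right)} = - 3 \left(2 - C\right) G = - 3 G \left(2 - C\right)$)
$125 \cdot 320 + h{\left(18,13 \right)} = 125 \cdot 320 + 3 \cdot 13 \left(-2 + 18\right) = 40000 + 3 \cdot 13 \cdot 16 = 40000 + 624 = 40624$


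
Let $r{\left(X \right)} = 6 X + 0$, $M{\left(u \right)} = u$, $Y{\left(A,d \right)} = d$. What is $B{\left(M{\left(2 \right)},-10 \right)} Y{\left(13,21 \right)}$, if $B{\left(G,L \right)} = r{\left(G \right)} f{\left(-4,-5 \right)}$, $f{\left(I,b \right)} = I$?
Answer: $-1008$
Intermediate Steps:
$r{\left(X \right)} = 6 X$
$B{\left(G,L \right)} = - 24 G$ ($B{\left(G,L \right)} = 6 G \left(-4\right) = - 24 G$)
$B{\left(M{\left(2 \right)},-10 \right)} Y{\left(13,21 \right)} = \left(-24\right) 2 \cdot 21 = \left(-48\right) 21 = -1008$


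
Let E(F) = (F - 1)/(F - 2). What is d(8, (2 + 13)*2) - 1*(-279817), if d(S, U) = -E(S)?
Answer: 1678895/6 ≈ 2.7982e+5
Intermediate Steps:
E(F) = (-1 + F)/(-2 + F)
d(S, U) = -(-1 + S)/(-2 + S)
d(8, (2 + 13)*2) - 1*(-279817) = (1 - 1*8)/(-2 + 8) - 1*(-279817) = (1 - 8)/6 + 279817 = (⅙)*(-7) + 279817 = -7/6 + 279817 = 1678895/6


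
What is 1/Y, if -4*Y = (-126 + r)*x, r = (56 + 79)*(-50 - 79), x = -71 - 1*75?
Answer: -2/1280493 ≈ -1.5619e-6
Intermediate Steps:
x = -146 (x = -71 - 75 = -146)
r = -17415 (r = 135*(-129) = -17415)
Y = -1280493/2 (Y = -(-126 - 17415)*(-146)/4 = -(-17541)*(-146)/4 = -¼*2560986 = -1280493/2 ≈ -6.4025e+5)
1/Y = 1/(-1280493/2) = -2/1280493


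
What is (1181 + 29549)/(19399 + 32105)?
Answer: 15365/25752 ≈ 0.59665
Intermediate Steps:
(1181 + 29549)/(19399 + 32105) = 30730/51504 = 30730*(1/51504) = 15365/25752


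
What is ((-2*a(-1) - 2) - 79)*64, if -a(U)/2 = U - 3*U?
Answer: -4672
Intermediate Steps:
a(U) = 4*U (a(U) = -2*(U - 3*U) = -(-4)*U = 4*U)
((-2*a(-1) - 2) - 79)*64 = ((-8*(-1) - 2) - 79)*64 = ((-2*(-4) - 2) - 79)*64 = ((8 - 2) - 79)*64 = (6 - 79)*64 = -73*64 = -4672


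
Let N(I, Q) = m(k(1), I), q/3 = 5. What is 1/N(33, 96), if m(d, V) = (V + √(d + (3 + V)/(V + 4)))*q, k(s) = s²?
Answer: 407/201100 - √2701/603300 ≈ 0.0019377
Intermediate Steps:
q = 15 (q = 3*5 = 15)
m(d, V) = 15*V + 15*√(d + (3 + V)/(4 + V)) (m(d, V) = (V + √(d + (3 + V)/(V + 4)))*15 = (V + √(d + (3 + V)/(4 + V)))*15 = 15*V + 15*√(d + (3 + V)/(4 + V)))
N(I, Q) = 15*I + 15*√((7 + 2*I)/(4 + I)) (N(I, Q) = 15*I + 15*√((3 + I + 1²*(4 + I))/(4 + I)) = 15*I + 15*√((3 + I + 1*(4 + I))/(4 + I)) = 15*I + 15*√((3 + I + (4 + I))/(4 + I)) = 15*I + 15*√((7 + 2*I)/(4 + I)))
1/N(33, 96) = 1/(15*33 + 15*√((7 + 2*33)/(4 + 33))) = 1/(495 + 15*√((7 + 66)/37)) = 1/(495 + 15*√((1/37)*73)) = 1/(495 + 15*√(73/37)) = 1/(495 + 15*(√2701/37)) = 1/(495 + 15*√2701/37)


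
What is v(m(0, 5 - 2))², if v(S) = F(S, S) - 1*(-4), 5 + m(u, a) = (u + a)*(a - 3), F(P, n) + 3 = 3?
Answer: 16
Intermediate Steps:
F(P, n) = 0 (F(P, n) = -3 + 3 = 0)
m(u, a) = -5 + (-3 + a)*(a + u) (m(u, a) = -5 + (u + a)*(a - 3) = -5 + (a + u)*(-3 + a) = -5 + (-3 + a)*(a + u))
v(S) = 4 (v(S) = 0 - 1*(-4) = 0 + 4 = 4)
v(m(0, 5 - 2))² = 4² = 16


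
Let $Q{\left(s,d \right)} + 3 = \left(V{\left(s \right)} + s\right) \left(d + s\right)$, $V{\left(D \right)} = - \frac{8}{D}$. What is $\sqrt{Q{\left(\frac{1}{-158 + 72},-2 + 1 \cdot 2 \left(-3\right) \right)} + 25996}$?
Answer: $\frac{\sqrt{151478165}}{86} \approx 143.11$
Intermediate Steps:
$Q{\left(s,d \right)} = -3 + \left(d + s\right) \left(s - \frac{8}{s}\right)$ ($Q{\left(s,d \right)} = -3 + \left(- \frac{8}{s} + s\right) \left(d + s\right) = -3 + \left(s - \frac{8}{s}\right) \left(d + s\right) = -3 + \left(d + s\right) \left(s - \frac{8}{s}\right)$)
$\sqrt{Q{\left(\frac{1}{-158 + 72},-2 + 1 \cdot 2 \left(-3\right) \right)} + 25996} = \sqrt{\left(-11 + \left(\frac{1}{-158 + 72}\right)^{2} + \frac{-2 + 1 \cdot 2 \left(-3\right)}{-158 + 72} - \frac{8 \left(-2 + 1 \cdot 2 \left(-3\right)\right)}{\frac{1}{-158 + 72}}\right) + 25996} = \sqrt{\left(-11 + \left(\frac{1}{-86}\right)^{2} + \frac{-2 + 1 \left(-6\right)}{-86} - \frac{8 \left(-2 + 1 \left(-6\right)\right)}{\frac{1}{-86}}\right) + 25996} = \sqrt{\left(-11 + \left(- \frac{1}{86}\right)^{2} + \left(-2 - 6\right) \left(- \frac{1}{86}\right) - \frac{8 \left(-2 - 6\right)}{- \frac{1}{86}}\right) + 25996} = \sqrt{\left(-11 + \frac{1}{7396} - - \frac{4}{43} - \left(-64\right) \left(-86\right)\right) + 25996} = \sqrt{\left(-11 + \frac{1}{7396} + \frac{4}{43} - 5504\right) + 25996} = \sqrt{- \frac{40788251}{7396} + 25996} = \sqrt{\frac{151478165}{7396}} = \frac{\sqrt{151478165}}{86}$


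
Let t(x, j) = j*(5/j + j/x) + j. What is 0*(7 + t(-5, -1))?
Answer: 0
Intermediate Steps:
t(x, j) = j + j*(5/j + j/x)
0*(7 + t(-5, -1)) = 0*(7 + (5 - 1 + (-1)**2/(-5))) = 0*(7 + (5 - 1 + 1*(-1/5))) = 0*(7 + (5 - 1 - 1/5)) = 0*(7 + 19/5) = 0*(54/5) = 0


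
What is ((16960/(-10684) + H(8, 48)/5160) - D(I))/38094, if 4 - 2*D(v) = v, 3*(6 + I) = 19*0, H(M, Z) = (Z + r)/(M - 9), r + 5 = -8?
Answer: -18176737/105005044368 ≈ -0.00017310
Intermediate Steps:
r = -13 (r = -5 - 8 = -13)
H(M, Z) = (-13 + Z)/(-9 + M) (H(M, Z) = (Z - 13)/(M - 9) = (-13 + Z)/(-9 + M))
I = -6 (I = -6 + (19*0)/3 = -6 + (⅓)*0 = -6 + 0 = -6)
D(v) = 2 - v/2
((16960/(-10684) + H(8, 48)/5160) - D(I))/38094 = ((16960/(-10684) + ((-13 + 48)/(-9 + 8))/5160) - (2 - ½*(-6)))/38094 = ((16960*(-1/10684) + (35/(-1))*(1/5160)) - (2 + 3))*(1/38094) = ((-4240/2671 - 1*35*(1/5160)) - 1*5)*(1/38094) = ((-4240/2671 - 35*1/5160) - 5)*(1/38094) = ((-4240/2671 - 7/1032) - 5)*(1/38094) = (-4394377/2756472 - 5)*(1/38094) = -18176737/2756472*1/38094 = -18176737/105005044368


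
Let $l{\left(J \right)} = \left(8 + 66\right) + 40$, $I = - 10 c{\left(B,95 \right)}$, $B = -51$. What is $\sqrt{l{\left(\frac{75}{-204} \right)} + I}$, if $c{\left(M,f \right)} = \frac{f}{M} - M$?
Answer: $\frac{i \sqrt{981546}}{51} \approx 19.426 i$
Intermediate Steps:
$c{\left(M,f \right)} = - M + \frac{f}{M}$
$I = - \frac{25060}{51}$ ($I = - 10 \left(\left(-1\right) \left(-51\right) + \frac{95}{-51}\right) = - 10 \left(51 + 95 \left(- \frac{1}{51}\right)\right) = - 10 \left(51 - \frac{95}{51}\right) = \left(-10\right) \frac{2506}{51} = - \frac{25060}{51} \approx -491.37$)
$l{\left(J \right)} = 114$ ($l{\left(J \right)} = 74 + 40 = 114$)
$\sqrt{l{\left(\frac{75}{-204} \right)} + I} = \sqrt{114 - \frac{25060}{51}} = \sqrt{- \frac{19246}{51}} = \frac{i \sqrt{981546}}{51}$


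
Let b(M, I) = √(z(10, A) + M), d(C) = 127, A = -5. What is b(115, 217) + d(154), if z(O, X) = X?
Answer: 127 + √110 ≈ 137.49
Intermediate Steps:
b(M, I) = √(-5 + M)
b(115, 217) + d(154) = √(-5 + 115) + 127 = √110 + 127 = 127 + √110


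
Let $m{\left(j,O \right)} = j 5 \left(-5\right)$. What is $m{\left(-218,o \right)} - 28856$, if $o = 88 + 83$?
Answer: $-23406$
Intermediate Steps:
$o = 171$
$m{\left(j,O \right)} = - 25 j$ ($m{\left(j,O \right)} = 5 j \left(-5\right) = - 25 j$)
$m{\left(-218,o \right)} - 28856 = \left(-25\right) \left(-218\right) - 28856 = 5450 - 28856 = -23406$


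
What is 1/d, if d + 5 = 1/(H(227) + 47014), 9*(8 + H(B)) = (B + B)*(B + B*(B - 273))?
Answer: -468284/2341421 ≈ -0.20000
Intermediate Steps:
H(B) = -8 + 2*B*(B + B*(-273 + B))/9 (H(B) = -8 + ((B + B)*(B + B*(B - 273)))/9 = -8 + ((2*B)*(B + B*(-273 + B)))/9 = -8 + (2*B*(B + B*(-273 + B)))/9 = -8 + 2*B*(B + B*(-273 + B))/9)
d = -2341421/468284 (d = -5 + 1/((-8 - 544/9*227² + (2/9)*227³) + 47014) = -5 + 1/((-8 - 544/9*51529 + (2/9)*11697083) + 47014) = -5 + 1/((-8 - 28031776/9 + 23394166/9) + 47014) = -5 + 1/(-515298 + 47014) = -5 + 1/(-468284) = -5 - 1/468284 = -2341421/468284 ≈ -5.0000)
1/d = 1/(-2341421/468284) = -468284/2341421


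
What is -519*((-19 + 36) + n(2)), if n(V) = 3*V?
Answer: -11937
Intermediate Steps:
-519*((-19 + 36) + n(2)) = -519*((-19 + 36) + 3*2) = -519*(17 + 6) = -519*23 = -11937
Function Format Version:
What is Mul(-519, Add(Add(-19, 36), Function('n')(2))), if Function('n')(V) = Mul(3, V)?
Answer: -11937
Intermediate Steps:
Mul(-519, Add(Add(-19, 36), Function('n')(2))) = Mul(-519, Add(Add(-19, 36), Mul(3, 2))) = Mul(-519, Add(17, 6)) = Mul(-519, 23) = -11937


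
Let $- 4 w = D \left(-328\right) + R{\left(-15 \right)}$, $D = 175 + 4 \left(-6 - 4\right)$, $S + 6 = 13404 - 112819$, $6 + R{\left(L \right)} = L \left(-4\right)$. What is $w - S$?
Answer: $\frac{220955}{2} \approx 1.1048 \cdot 10^{5}$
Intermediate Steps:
$R{\left(L \right)} = -6 - 4 L$ ($R{\left(L \right)} = -6 + L \left(-4\right) = -6 - 4 L$)
$S = -99421$ ($S = -6 + \left(13404 - 112819\right) = -6 - 99415 = -99421$)
$D = 135$ ($D = 175 + 4 \left(-10\right) = 175 - 40 = 135$)
$w = \frac{22113}{2}$ ($w = - \frac{135 \left(-328\right) - -54}{4} = - \frac{-44280 + \left(-6 + 60\right)}{4} = - \frac{-44280 + 54}{4} = \left(- \frac{1}{4}\right) \left(-44226\right) = \frac{22113}{2} \approx 11057.0$)
$w - S = \frac{22113}{2} - -99421 = \frac{22113}{2} + 99421 = \frac{220955}{2}$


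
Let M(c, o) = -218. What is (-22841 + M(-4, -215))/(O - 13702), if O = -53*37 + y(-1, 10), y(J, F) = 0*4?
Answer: 23059/15663 ≈ 1.4722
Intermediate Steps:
y(J, F) = 0
O = -1961 (O = -53*37 + 0 = -1961 + 0 = -1961)
(-22841 + M(-4, -215))/(O - 13702) = (-22841 - 218)/(-1961 - 13702) = -23059/(-15663) = -23059*(-1/15663) = 23059/15663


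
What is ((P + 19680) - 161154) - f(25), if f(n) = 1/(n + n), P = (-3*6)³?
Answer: -7365301/50 ≈ -1.4731e+5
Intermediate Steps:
P = -5832 (P = (-18)³ = -5832)
f(n) = 1/(2*n)
((P + 19680) - 161154) - f(25) = ((-5832 + 19680) - 161154) - 1/(2*25) = (13848 - 161154) - 1/(2*25) = -147306 - 1*1/50 = -147306 - 1/50 = -7365301/50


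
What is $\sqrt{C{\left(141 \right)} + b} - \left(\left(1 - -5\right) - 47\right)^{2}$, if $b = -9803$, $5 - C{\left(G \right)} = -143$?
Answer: $-1681 + i \sqrt{9655} \approx -1681.0 + 98.26 i$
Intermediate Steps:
$C{\left(G \right)} = 148$ ($C{\left(G \right)} = 5 - -143 = 5 + 143 = 148$)
$\sqrt{C{\left(141 \right)} + b} - \left(\left(1 - -5\right) - 47\right)^{2} = \sqrt{148 - 9803} - \left(\left(1 - -5\right) - 47\right)^{2} = \sqrt{-9655} - \left(\left(1 + 5\right) - 47\right)^{2} = i \sqrt{9655} - \left(6 - 47\right)^{2} = i \sqrt{9655} - \left(-41\right)^{2} = i \sqrt{9655} - 1681 = -1681 + i \sqrt{9655}$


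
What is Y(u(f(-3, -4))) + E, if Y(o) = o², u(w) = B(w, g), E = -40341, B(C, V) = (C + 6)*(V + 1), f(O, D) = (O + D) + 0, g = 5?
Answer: -40305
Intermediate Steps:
f(O, D) = D + O (f(O, D) = (D + O) + 0 = D + O)
B(C, V) = (1 + V)*(6 + C) (B(C, V) = (6 + C)*(1 + V) = (1 + V)*(6 + C))
u(w) = 36 + 6*w (u(w) = 6 + w + 6*5 + w*5 = 6 + w + 30 + 5*w = 36 + 6*w)
Y(u(f(-3, -4))) + E = (36 + 6*(-4 - 3))² - 40341 = (36 + 6*(-7))² - 40341 = (36 - 42)² - 40341 = (-6)² - 40341 = 36 - 40341 = -40305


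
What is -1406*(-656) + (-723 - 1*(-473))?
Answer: 922086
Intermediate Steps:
-1406*(-656) + (-723 - 1*(-473)) = 922336 + (-723 + 473) = 922336 - 250 = 922086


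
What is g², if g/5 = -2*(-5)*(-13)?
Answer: 422500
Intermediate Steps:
g = -650 (g = 5*(-2*(-5)*(-13)) = 5*(10*(-13)) = 5*(-130) = -650)
g² = (-650)² = 422500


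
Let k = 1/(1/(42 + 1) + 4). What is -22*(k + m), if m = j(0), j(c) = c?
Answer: -946/173 ≈ -5.4682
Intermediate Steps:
m = 0
k = 43/173 (k = 1/(1/43 + 4) = 1/(173/43) = 43/173 ≈ 0.24855)
-22*(k + m) = -22*(43/173 + 0) = -22*43/173 = -946/173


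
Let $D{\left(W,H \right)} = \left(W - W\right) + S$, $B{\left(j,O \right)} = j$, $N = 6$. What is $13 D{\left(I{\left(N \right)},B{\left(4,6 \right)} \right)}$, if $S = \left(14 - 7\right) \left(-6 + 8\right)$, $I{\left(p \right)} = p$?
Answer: $182$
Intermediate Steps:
$S = 14$ ($S = 7 \cdot 2 = 14$)
$D{\left(W,H \right)} = 14$ ($D{\left(W,H \right)} = \left(W - W\right) + 14 = 0 + 14 = 14$)
$13 D{\left(I{\left(N \right)},B{\left(4,6 \right)} \right)} = 13 \cdot 14 = 182$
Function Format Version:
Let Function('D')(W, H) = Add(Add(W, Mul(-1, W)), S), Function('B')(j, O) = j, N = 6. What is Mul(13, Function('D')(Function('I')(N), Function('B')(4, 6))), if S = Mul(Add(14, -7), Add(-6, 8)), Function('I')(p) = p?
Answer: 182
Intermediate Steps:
S = 14 (S = Mul(7, 2) = 14)
Function('D')(W, H) = 14 (Function('D')(W, H) = Add(Add(W, Mul(-1, W)), 14) = Add(0, 14) = 14)
Mul(13, Function('D')(Function('I')(N), Function('B')(4, 6))) = Mul(13, 14) = 182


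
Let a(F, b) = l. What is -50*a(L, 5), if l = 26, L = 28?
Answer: -1300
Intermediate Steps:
a(F, b) = 26
-50*a(L, 5) = -50*26 = -1300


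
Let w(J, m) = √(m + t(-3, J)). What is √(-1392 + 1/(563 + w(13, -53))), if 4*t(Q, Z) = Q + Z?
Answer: √(-1392 + 1/(563 + I*√202/2)) ≈ 0.e-7 - 37.31*I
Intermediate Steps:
t(Q, Z) = Q/4 + Z/4 (t(Q, Z) = (Q + Z)/4 = Q/4 + Z/4)
w(J, m) = √(-¾ + m + J/4) (w(J, m) = √(m + ((¼)*(-3) + J/4)) = √(m + (-¾ + J/4)) = √(-¾ + m + J/4))
√(-1392 + 1/(563 + w(13, -53))) = √(-1392 + 1/(563 + √(-3 + 13 + 4*(-53))/2)) = √(-1392 + 1/(563 + √(-3 + 13 - 212)/2)) = √(-1392 + 1/(563 + √(-202)/2)) = √(-1392 + 1/(563 + (I*√202)/2)) = √(-1392 + 1/(563 + I*√202/2))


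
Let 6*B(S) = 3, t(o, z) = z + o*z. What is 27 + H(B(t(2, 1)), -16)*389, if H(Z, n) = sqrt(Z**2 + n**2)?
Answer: 27 + 1945*sqrt(41)/2 ≈ 6254.0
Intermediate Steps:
B(S) = 1/2 (B(S) = (1/6)*3 = 1/2)
27 + H(B(t(2, 1)), -16)*389 = 27 + sqrt((1/2)**2 + (-16)**2)*389 = 27 + sqrt(1/4 + 256)*389 = 27 + sqrt(1025/4)*389 = 27 + (5*sqrt(41)/2)*389 = 27 + 1945*sqrt(41)/2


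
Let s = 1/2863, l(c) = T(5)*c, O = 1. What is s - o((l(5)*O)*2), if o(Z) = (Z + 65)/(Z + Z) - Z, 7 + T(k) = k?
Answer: -432305/22904 ≈ -18.875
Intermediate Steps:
T(k) = -7 + k
l(c) = -2*c (l(c) = (-7 + 5)*c = -2*c)
o(Z) = -Z + (65 + Z)/(2*Z) (o(Z) = (65 + Z)/((2*Z)) - Z = (65 + Z)*(1/(2*Z)) - Z = (65 + Z)/(2*Z) - Z = -Z + (65 + Z)/(2*Z))
s = 1/2863 ≈ 0.00034928
s - o((l(5)*O)*2) = 1/2863 - (1/2 - -2*5*1*2 + 65/(2*(((-2*5*1)*2)))) = 1/2863 - (1/2 - (-10*1)*2 + 65/(2*((-10*1*2)))) = 1/2863 - (1/2 - (-10)*2 + 65/(2*((-10*2)))) = 1/2863 - (1/2 - 1*(-20) + (65/2)/(-20)) = 1/2863 - (1/2 + 20 + (65/2)*(-1/20)) = 1/2863 - (1/2 + 20 - 13/8) = 1/2863 - 1*151/8 = 1/2863 - 151/8 = -432305/22904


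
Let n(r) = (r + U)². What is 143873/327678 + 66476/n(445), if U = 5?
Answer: 4243083769/5529566250 ≈ 0.76734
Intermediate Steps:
n(r) = (5 + r)² (n(r) = (r + 5)² = (5 + r)²)
143873/327678 + 66476/n(445) = 143873/327678 + 66476/((5 + 445)²) = 143873*(1/327678) + 66476/(450²) = 143873/327678 + 66476/202500 = 143873/327678 + 66476*(1/202500) = 143873/327678 + 16619/50625 = 4243083769/5529566250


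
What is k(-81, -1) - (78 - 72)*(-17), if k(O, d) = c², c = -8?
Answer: 166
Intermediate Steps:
k(O, d) = 64 (k(O, d) = (-8)² = 64)
k(-81, -1) - (78 - 72)*(-17) = 64 - (78 - 72)*(-17) = 64 - 6*(-17) = 64 - 1*(-102) = 64 + 102 = 166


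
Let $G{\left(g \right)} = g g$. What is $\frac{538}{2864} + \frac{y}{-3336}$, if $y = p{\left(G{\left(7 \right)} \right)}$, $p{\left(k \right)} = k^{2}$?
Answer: $- \frac{158803}{298572} \approx -0.53187$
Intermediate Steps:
$G{\left(g \right)} = g^{2}$
$y = 2401$ ($y = \left(7^{2}\right)^{2} = 49^{2} = 2401$)
$\frac{538}{2864} + \frac{y}{-3336} = \frac{538}{2864} + \frac{2401}{-3336} = 538 \cdot \frac{1}{2864} + 2401 \left(- \frac{1}{3336}\right) = \frac{269}{1432} - \frac{2401}{3336} = - \frac{158803}{298572}$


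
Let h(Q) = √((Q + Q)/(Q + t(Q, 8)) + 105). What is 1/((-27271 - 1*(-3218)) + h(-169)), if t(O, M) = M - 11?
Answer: -2068558/49755016375 - √791114/49755016375 ≈ -4.1593e-5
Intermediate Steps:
t(O, M) = -11 + M
h(Q) = √(105 + 2*Q/(-3 + Q)) (h(Q) = √((Q + Q)/(Q + (-11 + 8)) + 105) = √((2*Q)/(Q - 3) + 105) = √((2*Q)/(-3 + Q) + 105) = √(2*Q/(-3 + Q) + 105) = √(105 + 2*Q/(-3 + Q)))
1/((-27271 - 1*(-3218)) + h(-169)) = 1/((-27271 - 1*(-3218)) + √((-315 + 107*(-169))/(-3 - 169))) = 1/((-27271 + 3218) + √((-315 - 18083)/(-172))) = 1/(-24053 + √(-1/172*(-18398))) = 1/(-24053 + √(9199/86)) = 1/(-24053 + √791114/86)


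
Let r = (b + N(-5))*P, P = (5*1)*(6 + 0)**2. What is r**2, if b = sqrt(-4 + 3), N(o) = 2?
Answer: 97200 + 129600*I ≈ 97200.0 + 1.296e+5*I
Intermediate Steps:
P = 180 (P = 5*6**2 = 5*36 = 180)
b = I (b = sqrt(-1) = I ≈ 1.0*I)
r = 360 + 180*I (r = (I + 2)*180 = (2 + I)*180 = 360 + 180*I ≈ 360.0 + 180.0*I)
r**2 = (360 + 180*I)**2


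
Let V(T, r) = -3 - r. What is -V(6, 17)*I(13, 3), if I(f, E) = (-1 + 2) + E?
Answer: 80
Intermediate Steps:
I(f, E) = 1 + E
-V(6, 17)*I(13, 3) = -(-3 - 1*17)*(1 + 3) = -(-3 - 17)*4 = -(-20)*4 = -1*(-80) = 80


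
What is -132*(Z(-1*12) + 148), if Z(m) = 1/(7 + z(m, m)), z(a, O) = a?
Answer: -97548/5 ≈ -19510.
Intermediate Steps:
Z(m) = 1/(7 + m)
-132*(Z(-1*12) + 148) = -132*(1/(7 - 1*12) + 148) = -132*(1/(7 - 12) + 148) = -132*(1/(-5) + 148) = -132*(-⅕ + 148) = -132*739/5 = -97548/5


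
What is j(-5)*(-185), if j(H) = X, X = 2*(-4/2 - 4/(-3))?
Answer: 740/3 ≈ 246.67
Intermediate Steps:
X = -4/3 (X = 2*(-4*1/2 - 4*(-1/3)) = 2*(-2 + 4/3) = 2*(-2/3) = -4/3 ≈ -1.3333)
j(H) = -4/3
j(-5)*(-185) = -4/3*(-185) = 740/3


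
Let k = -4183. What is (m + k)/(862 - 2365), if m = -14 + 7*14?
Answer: 4099/1503 ≈ 2.7272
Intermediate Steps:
m = 84 (m = -14 + 98 = 84)
(m + k)/(862 - 2365) = (84 - 4183)/(862 - 2365) = -4099/(-1503) = -4099*(-1/1503) = 4099/1503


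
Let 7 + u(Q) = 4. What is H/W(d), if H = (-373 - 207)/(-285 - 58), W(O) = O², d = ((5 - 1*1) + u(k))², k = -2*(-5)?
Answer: 580/343 ≈ 1.6910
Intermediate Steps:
k = 10
u(Q) = -3 (u(Q) = -7 + 4 = -3)
d = 1 (d = ((5 - 1*1) - 3)² = ((5 - 1) - 3)² = (4 - 3)² = 1² = 1)
H = 580/343 (H = -580/(-343) = -580*(-1/343) = 580/343 ≈ 1.6910)
H/W(d) = 580/(343*(1²)) = (580/343)/1 = (580/343)*1 = 580/343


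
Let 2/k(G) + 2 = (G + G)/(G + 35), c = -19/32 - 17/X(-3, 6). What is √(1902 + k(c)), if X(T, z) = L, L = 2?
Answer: √149058770/280 ≈ 43.603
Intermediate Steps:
X(T, z) = 2
c = -291/32 (c = -19/32 - 17/2 = -291/32 ≈ -9.0938)
k(G) = 2/(-2 + 2*G/(35 + G)) (k(G) = 2/(-2 + (G + G)/(G + 35)) = 2/(-2 + (2*G)/(35 + G)) = 2/(-2 + 2*G/(35 + G)))
√(1902 + k(c)) = √(1902 + (-1 - 1/35*(-291/32))) = √(1902 + (-1 + 291/1120)) = √(1902 - 829/1120) = √(2129411/1120) = √149058770/280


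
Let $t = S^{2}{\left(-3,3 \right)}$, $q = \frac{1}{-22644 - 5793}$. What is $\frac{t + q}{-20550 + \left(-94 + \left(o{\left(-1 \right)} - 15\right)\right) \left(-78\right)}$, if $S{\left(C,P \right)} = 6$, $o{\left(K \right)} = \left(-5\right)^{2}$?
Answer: $- \frac{1023731}{398061126} \approx -0.0025718$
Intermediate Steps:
$o{\left(K \right)} = 25$
$q = - \frac{1}{28437}$ ($q = \frac{1}{-28437} = - \frac{1}{28437} \approx -3.5165 \cdot 10^{-5}$)
$t = 36$ ($t = 6^{2} = 36$)
$\frac{t + q}{-20550 + \left(-94 + \left(o{\left(-1 \right)} - 15\right)\right) \left(-78\right)} = \frac{36 - \frac{1}{28437}}{-20550 + \left(-94 + \left(25 - 15\right)\right) \left(-78\right)} = \frac{1023731}{28437 \left(-20550 + \left(-94 + \left(25 - 15\right)\right) \left(-78\right)\right)} = \frac{1023731}{28437 \left(-20550 + \left(-94 + 10\right) \left(-78\right)\right)} = \frac{1023731}{28437 \left(-20550 - -6552\right)} = \frac{1023731}{28437 \left(-20550 + 6552\right)} = \frac{1023731}{28437 \left(-13998\right)} = \frac{1023731}{28437} \left(- \frac{1}{13998}\right) = - \frac{1023731}{398061126}$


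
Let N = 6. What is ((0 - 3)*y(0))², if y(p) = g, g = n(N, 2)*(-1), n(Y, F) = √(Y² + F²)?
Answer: 360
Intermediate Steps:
n(Y, F) = √(F² + Y²)
g = -2*√10 (g = √(2² + 6²)*(-1) = √(4 + 36)*(-1) = √40*(-1) = (2*√10)*(-1) = -2*√10 ≈ -6.3246)
y(p) = -2*√10
((0 - 3)*y(0))² = ((0 - 3)*(-2*√10))² = (-(-6)*√10)² = (6*√10)² = 360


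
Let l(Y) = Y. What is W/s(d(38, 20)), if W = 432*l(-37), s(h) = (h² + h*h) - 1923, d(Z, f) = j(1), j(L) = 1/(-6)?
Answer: 287712/34613 ≈ 8.3123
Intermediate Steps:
j(L) = -⅙
d(Z, f) = -⅙
s(h) = -1923 + 2*h² (s(h) = (h² + h²) - 1923 = 2*h² - 1923 = -1923 + 2*h²)
W = -15984 (W = 432*(-37) = -15984)
W/s(d(38, 20)) = -15984/(-1923 + 2*(-⅙)²) = -15984/(-1923 + 2*(1/36)) = -15984/(-1923 + 1/18) = -15984/(-34613/18) = -15984*(-18/34613) = 287712/34613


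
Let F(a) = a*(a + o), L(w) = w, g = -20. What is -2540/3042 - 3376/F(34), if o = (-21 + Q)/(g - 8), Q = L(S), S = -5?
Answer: -15500594/4214691 ≈ -3.6778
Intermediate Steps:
Q = -5
o = 13/14 (o = (-21 - 5)/(-20 - 8) = -26/(-28) = -26*(-1/28) = 13/14 ≈ 0.92857)
F(a) = a*(13/14 + a) (F(a) = a*(a + 13/14) = a*(13/14 + a))
-2540/3042 - 3376/F(34) = -2540/3042 - 3376*7/(17*(13 + 14*34)) = -2540*1/3042 - 3376*7/(17*(13 + 476)) = -1270/1521 - 3376/((1/14)*34*489) = -1270/1521 - 3376/8313/7 = -1270/1521 - 3376*7/8313 = -1270/1521 - 23632/8313 = -15500594/4214691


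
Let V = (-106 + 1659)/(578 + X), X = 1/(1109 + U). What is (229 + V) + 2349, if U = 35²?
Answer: 3481483336/1349053 ≈ 2580.7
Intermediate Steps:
U = 1225
X = 1/2334 (X = 1/(1109 + 1225) = 1/2334 ≈ 0.00042845)
V = 3624702/1349053 (V = (-106 + 1659)/(578 + 1/2334) = 1553/(1349053/2334) = 1553*(2334/1349053) = 3624702/1349053 ≈ 2.6868)
(229 + V) + 2349 = (229 + 3624702/1349053) + 2349 = 312557839/1349053 + 2349 = 3481483336/1349053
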